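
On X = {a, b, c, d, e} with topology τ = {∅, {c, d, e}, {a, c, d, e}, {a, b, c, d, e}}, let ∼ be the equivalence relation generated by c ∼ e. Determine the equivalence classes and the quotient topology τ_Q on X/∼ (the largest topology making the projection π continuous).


X/∼ = {[a], [b], [c=e], [d]}; |τ_Q| = 4.

Equivalence classes: [a], [b], [c=e], [d].
Quotient map π: X → X/∼ sends a ↦ [a], b ↦ [b], c ↦ [c=e], d ↦ [d], e ↦ [c=e].
For each subset V ⊆ X/∼, compute π^{-1}(V) ⊆ X and check whether π^{-1}(V) ∈ τ. V is open in τ_Q iff π^{-1}(V) ∈ τ.
  V = {}: π^{-1}(V) = ∅ ∈ τ ✓.
  V = {[a]}: π^{-1}(V) = {a} ∉ τ ✗.
  V = {[b]}: π^{-1}(V) = {b} ∉ τ ✗.
  V = {[a], [b]}: π^{-1}(V) = {a, b} ∉ τ ✗.
  V = {[c=e]}: π^{-1}(V) = {c, e} ∉ τ ✗.
  V = {[a], [c=e]}: π^{-1}(V) = {a, c, e} ∉ τ ✗.
  V = {[b], [c=e]}: π^{-1}(V) = {b, c, e} ∉ τ ✗.
  V = {[a], [b], [c=e]}: π^{-1}(V) = {a, b, c, e} ∉ τ ✗.
  V = {[d]}: π^{-1}(V) = {d} ∉ τ ✗.
  V = {[a], [d]}: π^{-1}(V) = {a, d} ∉ τ ✗.
  V = {[b], [d]}: π^{-1}(V) = {b, d} ∉ τ ✗.
  V = {[a], [b], [d]}: π^{-1}(V) = {a, b, d} ∉ τ ✗.
  V = {[c=e], [d]}: π^{-1}(V) = {c, d, e} ∈ τ ✓.
  V = {[a], [c=e], [d]}: π^{-1}(V) = {a, c, d, e} ∈ τ ✓.
  V = {[b], [c=e], [d]}: π^{-1}(V) = {b, c, d, e} ∉ τ ✗.
  V = {[a], [b], [c=e], [d]}: π^{-1}(V) = {a, b, c, d, e} ∈ τ ✓.
Open sets in the quotient: τ_Q = {{}, {[c=e], [d]}, {[a], [c=e], [d]}, {[a], [b], [c=e], [d]}} (4 elements).


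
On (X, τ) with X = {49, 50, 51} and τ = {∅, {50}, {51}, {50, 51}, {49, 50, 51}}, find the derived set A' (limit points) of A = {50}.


A' = {49}

For each x ∈ X, list the open sets U ∈ τ with x ∈ U, then check whether U ∩ (A ∖ {x}) ≠ ∅ for every such U.
  x = 49: opens ∋ x are {49, 50, 51}; each meets A ∖ {49}, so x IS a limit point.
  x = 50: open {50} ∋ x has {50} ∩ (A ∖ {50}) = ∅, so x is NOT a limit point.
  x = 51: open {51} ∋ x has {51} ∩ (A ∖ {51}) = ∅, so x is NOT a limit point.
Collecting: A' = {49}.


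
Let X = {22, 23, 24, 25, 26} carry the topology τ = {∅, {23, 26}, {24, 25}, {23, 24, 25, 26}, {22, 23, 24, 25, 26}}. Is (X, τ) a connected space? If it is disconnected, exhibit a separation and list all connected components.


(X, τ) is connected.

Find clopen sets (U ∈ τ with X ∖ U ∈ τ):
  U = ∅, X ∖ U = {22, 23, 24, 25, 26} — both open, so U is clopen.
  U = {22, 23, 24, 25, 26}, X ∖ U = ∅ — both open, so U is clopen.
Only trivial clopens (∅ and X) exist, so (X, τ) is connected.
Compute connected components by grouping points that agree on all clopens:
  component: {22, 23, 24, 25, 26}


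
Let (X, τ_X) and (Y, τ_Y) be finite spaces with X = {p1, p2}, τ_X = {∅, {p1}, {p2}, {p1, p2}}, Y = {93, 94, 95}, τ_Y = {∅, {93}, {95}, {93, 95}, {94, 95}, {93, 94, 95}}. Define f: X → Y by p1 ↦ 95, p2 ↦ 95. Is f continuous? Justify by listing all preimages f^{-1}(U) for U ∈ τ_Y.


f IS continuous.

Compute f^{-1}(U) for each U ∈ τ_Y:
  U = ∅: f^{-1}(U) = ∅ ∈ τ_X ✓.
  U = {93}: f^{-1}(U) = ∅ ∈ τ_X ✓.
  U = {95}: f^{-1}(U) = {p1, p2} ∈ τ_X ✓.
  U = {93, 95}: f^{-1}(U) = {p1, p2} ∈ τ_X ✓.
  U = {94, 95}: f^{-1}(U) = {p1, p2} ∈ τ_X ✓.
  U = {93, 94, 95}: f^{-1}(U) = {p1, p2} ∈ τ_X ✓.
Every preimage lies in τ_X, so f IS continuous.


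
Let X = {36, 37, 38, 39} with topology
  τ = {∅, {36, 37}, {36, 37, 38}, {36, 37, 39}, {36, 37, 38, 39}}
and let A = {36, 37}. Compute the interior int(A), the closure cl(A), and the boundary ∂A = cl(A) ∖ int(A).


int(A) = {36, 37}, cl(A) = {36, 37, 38, 39}, ∂A = {38, 39}.

Closed sets in (X, τ) are complements of opens:
  closed(X, τ) = {∅, {38}, {39}, {38, 39}, {36, 37, 38, 39}}.
int(A) = ⋃ {U ∈ τ : U ⊆ A}. Opens contained in A: ∅, {36, 37}.
Taking the union of these: int(A) = {36, 37}.
cl(A) = ⋂ {C closed : A ⊆ C}. Closed sets containing A: {36, 37, 38, 39}.
Intersecting these: cl(A) = {36, 37, 38, 39}.
∂A = cl(A) ∖ int(A) = {36, 37, 38, 39} ∖ {36, 37} = {38, 39}.


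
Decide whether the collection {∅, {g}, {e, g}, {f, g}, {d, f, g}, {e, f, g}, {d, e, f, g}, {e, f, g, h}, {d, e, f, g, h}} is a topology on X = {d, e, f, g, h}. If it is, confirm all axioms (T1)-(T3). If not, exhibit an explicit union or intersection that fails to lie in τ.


τ IS a topology on X.

Axiom (T1): ∅ ∈ τ? Yes; X ∈ τ? Yes.
Axiom (T2/T3): check pairwise unions and intersections of members of τ.
All pairwise intersections and unions checked — each lies in τ. Therefore τ satisfies (T1), (T2), (T3): it IS a topology on X.


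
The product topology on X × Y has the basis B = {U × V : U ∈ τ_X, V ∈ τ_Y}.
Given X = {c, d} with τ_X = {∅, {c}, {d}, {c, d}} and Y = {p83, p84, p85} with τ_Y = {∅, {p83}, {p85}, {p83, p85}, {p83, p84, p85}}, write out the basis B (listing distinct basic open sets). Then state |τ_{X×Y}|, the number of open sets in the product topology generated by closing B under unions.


Basis B = {∅ × ∅, {c} × {p83}, {c} × {p85}, {d} × {p83}, {d} × {p85}, {c} × {p83, p85}, {c, d} × {p83}, {c, d} × {p85}, {d} × {p83, p85}, {c} × {p83, p84, p85}, {d} × {p83, p84, p85}, {c, d} × {p83, p85}, {c, d} × {p83, p84, p85}}; |τ_{X×Y}| = 25.

Enumerate products U × V with U ∈ τ_X, V ∈ τ_Y (deduplicated):
  ∅ × ∅ = {} (∅)
  {c} × {p83} = {(c,p83)}
  {c} × {p85} = {(c,p85)}
  {d} × {p83} = {(d,p83)}
  {d} × {p85} = {(d,p85)}
  {c} × {p83, p85} = {(c,p83), (c,p85)}
  {c, d} × {p83} = {(c,p83), (d,p83)}
  {c, d} × {p85} = {(c,p85), (d,p85)}
  {d} × {p83, p85} = {(d,p83), (d,p85)}
  {c} × {p83, p84, p85} = {(c,p83), (c,p84), (c,p85)}
  {d} × {p83, p84, p85} = {(d,p83), (d,p84), (d,p85)}
  {c, d} × {p83, p85} = {(c,p83), (c,p85), (d,p83), (d,p85)}
  {c, d} × {p83, p84, p85} = {(c,p83), (c,p84), (c,p85), (d,p83), (d,p84), (d,p85)}
These 13 distinct sets form the basis B.
Close under arbitrary unions to get τ_{X×Y}; counting gives |τ_{X×Y}| = 25.


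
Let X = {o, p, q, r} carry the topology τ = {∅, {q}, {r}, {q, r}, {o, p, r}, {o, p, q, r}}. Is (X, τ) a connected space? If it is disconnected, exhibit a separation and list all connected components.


(X, τ) is disconnected; components = [{q}, {o, p, r}].

Find clopen sets (U ∈ τ with X ∖ U ∈ τ):
  U = ∅, X ∖ U = {o, p, q, r} — both open, so U is clopen.
  U = {q}, X ∖ U = {o, p, r} — both open, so U is clopen.
  U = {o, p, r}, X ∖ U = {q} — both open, so U is clopen.
  U = {o, p, q, r}, X ∖ U = ∅ — both open, so U is clopen.
Nontrivial clopen(s) exist: e.g. {q}. So (X, τ) is disconnected.
Compute connected components by grouping points that agree on all clopens:
  component: {q}
  component: {o, p, r}


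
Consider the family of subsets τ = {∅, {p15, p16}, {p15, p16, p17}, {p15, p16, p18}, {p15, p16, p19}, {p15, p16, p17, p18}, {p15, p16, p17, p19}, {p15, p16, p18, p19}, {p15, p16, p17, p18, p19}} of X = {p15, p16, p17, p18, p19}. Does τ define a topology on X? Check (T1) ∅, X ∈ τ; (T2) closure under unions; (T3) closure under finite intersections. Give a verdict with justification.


τ IS a topology on X.

Axiom (T1): ∅ ∈ τ? Yes; X ∈ τ? Yes.
Axiom (T2/T3): check pairwise unions and intersections of members of τ.
All pairwise intersections and unions checked — each lies in τ. Therefore τ satisfies (T1), (T2), (T3): it IS a topology on X.


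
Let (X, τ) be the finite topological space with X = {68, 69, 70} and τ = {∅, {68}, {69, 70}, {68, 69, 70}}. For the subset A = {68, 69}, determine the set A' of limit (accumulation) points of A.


A' = {70}

For each x ∈ X, list the open sets U ∈ τ with x ∈ U, then check whether U ∩ (A ∖ {x}) ≠ ∅ for every such U.
  x = 68: open {68} ∋ x has {68} ∩ (A ∖ {68}) = ∅, so x is NOT a limit point.
  x = 69: open {69, 70} ∋ x has {69, 70} ∩ (A ∖ {69}) = ∅, so x is NOT a limit point.
  x = 70: opens ∋ x are {69, 70}, {68, 69, 70}; each meets A ∖ {70}, so x IS a limit point.
Collecting: A' = {70}.


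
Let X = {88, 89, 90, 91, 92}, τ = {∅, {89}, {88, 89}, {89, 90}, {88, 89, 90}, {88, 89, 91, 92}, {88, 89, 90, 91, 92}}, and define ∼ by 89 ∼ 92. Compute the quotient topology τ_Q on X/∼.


X/∼ = {[88], [89=92], [90], [91]}; |τ_Q| = 3.

Equivalence classes: [88], [89=92], [90], [91].
Quotient map π: X → X/∼ sends 88 ↦ [88], 89 ↦ [89=92], 90 ↦ [90], 91 ↦ [91], 92 ↦ [89=92].
For each subset V ⊆ X/∼, compute π^{-1}(V) ⊆ X and check whether π^{-1}(V) ∈ τ. V is open in τ_Q iff π^{-1}(V) ∈ τ.
  V = {}: π^{-1}(V) = ∅ ∈ τ ✓.
  V = {[88]}: π^{-1}(V) = {88} ∉ τ ✗.
  V = {[89=92]}: π^{-1}(V) = {89, 92} ∉ τ ✗.
  V = {[88], [89=92]}: π^{-1}(V) = {88, 89, 92} ∉ τ ✗.
  V = {[90]}: π^{-1}(V) = {90} ∉ τ ✗.
  V = {[88], [90]}: π^{-1}(V) = {88, 90} ∉ τ ✗.
  V = {[89=92], [90]}: π^{-1}(V) = {89, 90, 92} ∉ τ ✗.
  V = {[88], [89=92], [90]}: π^{-1}(V) = {88, 89, 90, 92} ∉ τ ✗.
  V = {[91]}: π^{-1}(V) = {91} ∉ τ ✗.
  V = {[88], [91]}: π^{-1}(V) = {88, 91} ∉ τ ✗.
  V = {[89=92], [91]}: π^{-1}(V) = {89, 91, 92} ∉ τ ✗.
  V = {[88], [89=92], [91]}: π^{-1}(V) = {88, 89, 91, 92} ∈ τ ✓.
  V = {[90], [91]}: π^{-1}(V) = {90, 91} ∉ τ ✗.
  V = {[88], [90], [91]}: π^{-1}(V) = {88, 90, 91} ∉ τ ✗.
  V = {[89=92], [90], [91]}: π^{-1}(V) = {89, 90, 91, 92} ∉ τ ✗.
  V = {[88], [89=92], [90], [91]}: π^{-1}(V) = {88, 89, 90, 91, 92} ∈ τ ✓.
Open sets in the quotient: τ_Q = {{}, {[88], [89=92], [91]}, {[88], [89=92], [90], [91]}} (3 elements).


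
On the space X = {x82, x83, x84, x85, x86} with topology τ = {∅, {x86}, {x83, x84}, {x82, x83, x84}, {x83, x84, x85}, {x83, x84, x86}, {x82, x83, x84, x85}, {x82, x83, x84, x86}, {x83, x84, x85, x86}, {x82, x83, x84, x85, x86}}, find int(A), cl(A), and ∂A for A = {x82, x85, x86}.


int(A) = {x86}, cl(A) = {x82, x85, x86}, ∂A = {x82, x85}.

Closed sets in (X, τ) are complements of opens:
  closed(X, τ) = {∅, {x82}, {x85}, {x86}, {x82, x85}, {x82, x86}, {x85, x86}, {x82, x85, x86}, {x82, x83, x84, x85}, {x82, x83, x84, x85, x86}}.
int(A) = ⋃ {U ∈ τ : U ⊆ A}. Opens contained in A: ∅, {x86}.
Taking the union of these: int(A) = {x86}.
cl(A) = ⋂ {C closed : A ⊆ C}. Closed sets containing A: {x82, x85, x86}, {x82, x83, x84, x85, x86}.
Intersecting these: cl(A) = {x82, x85, x86}.
∂A = cl(A) ∖ int(A) = {x82, x85, x86} ∖ {x86} = {x82, x85}.


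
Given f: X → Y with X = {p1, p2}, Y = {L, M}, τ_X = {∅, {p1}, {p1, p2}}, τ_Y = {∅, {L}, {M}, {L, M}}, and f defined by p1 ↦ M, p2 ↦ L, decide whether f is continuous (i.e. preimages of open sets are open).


f is NOT continuous.

Compute f^{-1}(U) for each U ∈ τ_Y:
  U = ∅: f^{-1}(U) = ∅ ∈ τ_X ✓.
  U = {L}: f^{-1}(U) = {p2} ∉ τ_X ✗.
  U = {M}: f^{-1}(U) = {p1} ∈ τ_X ✓.
  U = {L, M}: f^{-1}(U) = {p1, p2} ∈ τ_X ✓.
Found U = {L} with f^{-1}(U) = {p2} not in τ_X. Therefore f is NOT continuous.


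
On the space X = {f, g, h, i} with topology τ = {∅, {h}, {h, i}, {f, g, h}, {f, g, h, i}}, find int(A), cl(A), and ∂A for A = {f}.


int(A) = ∅, cl(A) = {f, g}, ∂A = {f, g}.

Closed sets in (X, τ) are complements of opens:
  closed(X, τ) = {∅, {i}, {f, g}, {f, g, i}, {f, g, h, i}}.
int(A) = ⋃ {U ∈ τ : U ⊆ A}. Opens contained in A: ∅.
Taking the union of these: int(A) = ∅.
cl(A) = ⋂ {C closed : A ⊆ C}. Closed sets containing A: {f, g}, {f, g, i}, {f, g, h, i}.
Intersecting these: cl(A) = {f, g}.
∂A = cl(A) ∖ int(A) = {f, g} ∖ ∅ = {f, g}.


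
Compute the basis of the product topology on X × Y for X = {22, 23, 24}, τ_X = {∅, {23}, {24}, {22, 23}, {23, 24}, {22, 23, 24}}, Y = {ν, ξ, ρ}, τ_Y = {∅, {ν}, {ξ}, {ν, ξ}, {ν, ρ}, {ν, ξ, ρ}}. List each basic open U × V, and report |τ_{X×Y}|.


Basis B = {∅ × ∅, {23} × {ν}, {23} × {ξ}, {24} × {ν}, {24} × {ξ}, {22, 23} × {ν}, {22, 23} × {ξ}, {23} × {ν, ξ}, {23} × {ν, ρ}, {23, 24} × {ν}, {23, 24} × {ξ}, {24} × {ν, ξ}, {24} × {ν, ρ}, {22, 23, 24} × {ν}, {22, 23, 24} × {ξ}, {23} × {ν, ξ, ρ}, {24} × {ν, ξ, ρ}, {22, 23} × {ν, ξ}, {22, 23} × {ν, ρ}, {23, 24} × {ν, ξ}, {23, 24} × {ν, ρ}, {22, 23} × {ν, ξ, ρ}, {22, 23, 24} × {ν, ξ}, {22, 23, 24} × {ν, ρ}, {23, 24} × {ν, ξ, ρ}, {22, 23, 24} × {ν, ξ, ρ}}; |τ_{X×Y}| = 108.

Enumerate products U × V with U ∈ τ_X, V ∈ τ_Y (deduplicated):
  ∅ × ∅ = {} (∅)
  {23} × {ν} = {(23,ν)}
  {23} × {ξ} = {(23,ξ)}
  {24} × {ν} = {(24,ν)}
  {24} × {ξ} = {(24,ξ)}
  {22, 23} × {ν} = {(22,ν), (23,ν)}
  {22, 23} × {ξ} = {(22,ξ), (23,ξ)}
  {23} × {ν, ξ} = {(23,ν), (23,ξ)}
  {23} × {ν, ρ} = {(23,ν), (23,ρ)}
  {23, 24} × {ν} = {(23,ν), (24,ν)}
  {23, 24} × {ξ} = {(23,ξ), (24,ξ)}
  {24} × {ν, ξ} = {(24,ν), (24,ξ)}
  {24} × {ν, ρ} = {(24,ν), (24,ρ)}
  {22, 23, 24} × {ν} = {(22,ν), (23,ν), (24,ν)}
  {22, 23, 24} × {ξ} = {(22,ξ), (23,ξ), (24,ξ)}
  {23} × {ν, ξ, ρ} = {(23,ν), (23,ξ), (23,ρ)}
  {24} × {ν, ξ, ρ} = {(24,ν), (24,ξ), (24,ρ)}
  {22, 23} × {ν, ξ} = {(22,ν), (22,ξ), (23,ν), (23,ξ)}
  {22, 23} × {ν, ρ} = {(22,ν), (22,ρ), (23,ν), (23,ρ)}
  {23, 24} × {ν, ξ} = {(23,ν), (23,ξ), (24,ν), (24,ξ)}
  {23, 24} × {ν, ρ} = {(23,ν), (23,ρ), (24,ν), (24,ρ)}
  {22, 23} × {ν, ξ, ρ} = {(22,ν), (22,ξ), (22,ρ), (23,ν), (23,ξ), (23,ρ)}
  {22, 23, 24} × {ν, ξ} = {(22,ν), (22,ξ), (23,ν), (23,ξ), (24,ν), (24,ξ)}
  {22, 23, 24} × {ν, ρ} = {(22,ν), (22,ρ), (23,ν), (23,ρ), (24,ν), (24,ρ)}
  {23, 24} × {ν, ξ, ρ} = {(23,ν), (23,ξ), (23,ρ), (24,ν), (24,ξ), (24,ρ)}
  {22, 23, 24} × {ν, ξ, ρ} = {(22,ν), (22,ξ), (22,ρ), (23,ν), (23,ξ), (23,ρ), (24,ν), (24,ξ), (24,ρ)}
These 26 distinct sets form the basis B.
Close under arbitrary unions to get τ_{X×Y}; counting gives |τ_{X×Y}| = 108.


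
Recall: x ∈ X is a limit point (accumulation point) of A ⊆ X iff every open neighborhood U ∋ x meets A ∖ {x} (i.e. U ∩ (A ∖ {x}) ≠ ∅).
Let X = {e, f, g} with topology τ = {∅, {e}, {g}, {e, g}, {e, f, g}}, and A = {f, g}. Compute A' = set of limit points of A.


A' = {f}

For each x ∈ X, list the open sets U ∈ τ with x ∈ U, then check whether U ∩ (A ∖ {x}) ≠ ∅ for every such U.
  x = e: open {e} ∋ x has {e} ∩ (A ∖ {e}) = ∅, so x is NOT a limit point.
  x = f: opens ∋ x are {e, f, g}; each meets A ∖ {f}, so x IS a limit point.
  x = g: open {g} ∋ x has {g} ∩ (A ∖ {g}) = ∅, so x is NOT a limit point.
Collecting: A' = {f}.


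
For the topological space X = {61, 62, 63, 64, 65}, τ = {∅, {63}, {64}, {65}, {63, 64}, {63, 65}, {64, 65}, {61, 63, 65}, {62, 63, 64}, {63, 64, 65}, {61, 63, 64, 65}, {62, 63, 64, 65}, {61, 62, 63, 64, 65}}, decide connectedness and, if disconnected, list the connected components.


(X, τ) is connected.

Find clopen sets (U ∈ τ with X ∖ U ∈ τ):
  U = ∅, X ∖ U = {61, 62, 63, 64, 65} — both open, so U is clopen.
  U = {61, 62, 63, 64, 65}, X ∖ U = ∅ — both open, so U is clopen.
Only trivial clopens (∅ and X) exist, so (X, τ) is connected.
Compute connected components by grouping points that agree on all clopens:
  component: {61, 62, 63, 64, 65}


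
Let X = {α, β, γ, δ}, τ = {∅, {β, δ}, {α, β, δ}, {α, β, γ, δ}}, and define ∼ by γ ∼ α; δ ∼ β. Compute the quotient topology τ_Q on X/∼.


X/∼ = {[α=γ], [β=δ]}; |τ_Q| = 3.

Equivalence classes: [α=γ], [β=δ].
Quotient map π: X → X/∼ sends α ↦ [α=γ], β ↦ [β=δ], γ ↦ [α=γ], δ ↦ [β=δ].
For each subset V ⊆ X/∼, compute π^{-1}(V) ⊆ X and check whether π^{-1}(V) ∈ τ. V is open in τ_Q iff π^{-1}(V) ∈ τ.
  V = {}: π^{-1}(V) = ∅ ∈ τ ✓.
  V = {[α=γ]}: π^{-1}(V) = {α, γ} ∉ τ ✗.
  V = {[β=δ]}: π^{-1}(V) = {β, δ} ∈ τ ✓.
  V = {[α=γ], [β=δ]}: π^{-1}(V) = {α, β, γ, δ} ∈ τ ✓.
Open sets in the quotient: τ_Q = {{}, {[β=δ]}, {[α=γ], [β=δ]}} (3 elements).


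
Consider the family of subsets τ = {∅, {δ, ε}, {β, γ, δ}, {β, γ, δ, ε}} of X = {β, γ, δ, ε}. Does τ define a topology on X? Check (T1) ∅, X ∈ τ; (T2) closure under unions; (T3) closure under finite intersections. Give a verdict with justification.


τ is NOT a topology on X.

Axiom (T1): ∅ ∈ τ? Yes; X ∈ τ? Yes.
Axiom (T2/T3): check pairwise unions and intersections of members of τ.
Counterexample for (T3): {δ, ε} ∩ {β, γ, δ} = {δ} ∉ τ. Therefore τ is NOT a topology.


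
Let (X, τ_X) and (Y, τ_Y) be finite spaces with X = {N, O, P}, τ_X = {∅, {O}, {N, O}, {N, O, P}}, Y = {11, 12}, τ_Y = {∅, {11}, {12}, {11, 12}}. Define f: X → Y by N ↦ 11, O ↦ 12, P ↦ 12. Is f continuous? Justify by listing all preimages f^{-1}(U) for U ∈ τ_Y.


f is NOT continuous.

Compute f^{-1}(U) for each U ∈ τ_Y:
  U = ∅: f^{-1}(U) = ∅ ∈ τ_X ✓.
  U = {11}: f^{-1}(U) = {N} ∉ τ_X ✗.
  U = {12}: f^{-1}(U) = {O, P} ∉ τ_X ✗.
  U = {11, 12}: f^{-1}(U) = {N, O, P} ∈ τ_X ✓.
Found U = {11} with f^{-1}(U) = {N} not in τ_X. Therefore f is NOT continuous.


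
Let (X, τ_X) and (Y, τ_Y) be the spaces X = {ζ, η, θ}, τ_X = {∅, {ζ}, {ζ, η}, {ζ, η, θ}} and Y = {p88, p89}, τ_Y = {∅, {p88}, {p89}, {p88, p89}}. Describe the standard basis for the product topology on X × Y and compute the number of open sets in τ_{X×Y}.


Basis B = {∅ × ∅, {ζ} × {p88}, {ζ} × {p89}, {ζ} × {p88, p89}, {ζ, η} × {p88}, {ζ, η} × {p89}, {ζ, η, θ} × {p88}, {ζ, η, θ} × {p89}, {ζ, η} × {p88, p89}, {ζ, η, θ} × {p88, p89}}; |τ_{X×Y}| = 16.

Enumerate products U × V with U ∈ τ_X, V ∈ τ_Y (deduplicated):
  ∅ × ∅ = {} (∅)
  {ζ} × {p88} = {(ζ,p88)}
  {ζ} × {p89} = {(ζ,p89)}
  {ζ} × {p88, p89} = {(ζ,p88), (ζ,p89)}
  {ζ, η} × {p88} = {(ζ,p88), (η,p88)}
  {ζ, η} × {p89} = {(ζ,p89), (η,p89)}
  {ζ, η, θ} × {p88} = {(ζ,p88), (η,p88), (θ,p88)}
  {ζ, η, θ} × {p89} = {(ζ,p89), (η,p89), (θ,p89)}
  {ζ, η} × {p88, p89} = {(ζ,p88), (ζ,p89), (η,p88), (η,p89)}
  {ζ, η, θ} × {p88, p89} = {(ζ,p88), (ζ,p89), (η,p88), (η,p89), (θ,p88), (θ,p89)}
These 10 distinct sets form the basis B.
Close under arbitrary unions to get τ_{X×Y}; counting gives |τ_{X×Y}| = 16.


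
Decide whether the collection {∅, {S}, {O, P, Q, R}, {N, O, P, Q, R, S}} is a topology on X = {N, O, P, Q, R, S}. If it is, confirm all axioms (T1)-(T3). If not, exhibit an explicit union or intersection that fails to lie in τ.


τ is NOT a topology on X.

Axiom (T1): ∅ ∈ τ? Yes; X ∈ τ? Yes.
Axiom (T2/T3): check pairwise unions and intersections of members of τ.
Counterexample for (T2): {S} ∪ {O, P, Q, R} = {O, P, Q, R, S} ∉ τ. Therefore τ is NOT a topology.


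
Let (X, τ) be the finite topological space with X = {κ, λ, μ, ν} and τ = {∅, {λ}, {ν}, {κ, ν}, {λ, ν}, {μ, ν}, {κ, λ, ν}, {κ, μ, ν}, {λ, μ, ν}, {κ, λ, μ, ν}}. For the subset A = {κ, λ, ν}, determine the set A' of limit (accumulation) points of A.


A' = {κ, μ}

For each x ∈ X, list the open sets U ∈ τ with x ∈ U, then check whether U ∩ (A ∖ {x}) ≠ ∅ for every such U.
  x = κ: opens ∋ x are {κ, ν}, {κ, λ, ν}, {κ, μ, ν}, {κ, λ, μ, ν}; each meets A ∖ {κ}, so x IS a limit point.
  x = λ: open {λ} ∋ x has {λ} ∩ (A ∖ {λ}) = ∅, so x is NOT a limit point.
  x = μ: opens ∋ x are {μ, ν}, {κ, μ, ν}, {λ, μ, ν}, {κ, λ, μ, ν}; each meets A ∖ {μ}, so x IS a limit point.
  x = ν: open {ν} ∋ x has {ν} ∩ (A ∖ {ν}) = ∅, so x is NOT a limit point.
Collecting: A' = {κ, μ}.


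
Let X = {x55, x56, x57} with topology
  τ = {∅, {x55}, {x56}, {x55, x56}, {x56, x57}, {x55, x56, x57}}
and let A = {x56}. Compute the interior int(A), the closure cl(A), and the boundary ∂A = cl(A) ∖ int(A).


int(A) = {x56}, cl(A) = {x56, x57}, ∂A = {x57}.

Closed sets in (X, τ) are complements of opens:
  closed(X, τ) = {∅, {x55}, {x57}, {x55, x57}, {x56, x57}, {x55, x56, x57}}.
int(A) = ⋃ {U ∈ τ : U ⊆ A}. Opens contained in A: ∅, {x56}.
Taking the union of these: int(A) = {x56}.
cl(A) = ⋂ {C closed : A ⊆ C}. Closed sets containing A: {x56, x57}, {x55, x56, x57}.
Intersecting these: cl(A) = {x56, x57}.
∂A = cl(A) ∖ int(A) = {x56, x57} ∖ {x56} = {x57}.


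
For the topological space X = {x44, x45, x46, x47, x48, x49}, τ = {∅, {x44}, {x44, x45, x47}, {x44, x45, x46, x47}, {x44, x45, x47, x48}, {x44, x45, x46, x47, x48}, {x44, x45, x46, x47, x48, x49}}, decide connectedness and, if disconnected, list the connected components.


(X, τ) is connected.

Find clopen sets (U ∈ τ with X ∖ U ∈ τ):
  U = ∅, X ∖ U = {x44, x45, x46, x47, x48, x49} — both open, so U is clopen.
  U = {x44, x45, x46, x47, x48, x49}, X ∖ U = ∅ — both open, so U is clopen.
Only trivial clopens (∅ and X) exist, so (X, τ) is connected.
Compute connected components by grouping points that agree on all clopens:
  component: {x44, x45, x46, x47, x48, x49}


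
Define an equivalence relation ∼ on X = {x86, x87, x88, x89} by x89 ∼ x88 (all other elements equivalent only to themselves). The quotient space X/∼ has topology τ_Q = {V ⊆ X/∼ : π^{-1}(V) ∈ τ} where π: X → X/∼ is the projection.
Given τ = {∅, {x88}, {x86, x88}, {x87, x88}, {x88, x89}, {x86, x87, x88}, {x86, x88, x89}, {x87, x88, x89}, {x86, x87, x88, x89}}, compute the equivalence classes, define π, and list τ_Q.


X/∼ = {[x86], [x87], [x88=x89]}; |τ_Q| = 5.

Equivalence classes: [x86], [x87], [x88=x89].
Quotient map π: X → X/∼ sends x86 ↦ [x86], x87 ↦ [x87], x88 ↦ [x88=x89], x89 ↦ [x88=x89].
For each subset V ⊆ X/∼, compute π^{-1}(V) ⊆ X and check whether π^{-1}(V) ∈ τ. V is open in τ_Q iff π^{-1}(V) ∈ τ.
  V = {}: π^{-1}(V) = ∅ ∈ τ ✓.
  V = {[x86]}: π^{-1}(V) = {x86} ∉ τ ✗.
  V = {[x87]}: π^{-1}(V) = {x87} ∉ τ ✗.
  V = {[x86], [x87]}: π^{-1}(V) = {x86, x87} ∉ τ ✗.
  V = {[x88=x89]}: π^{-1}(V) = {x88, x89} ∈ τ ✓.
  V = {[x86], [x88=x89]}: π^{-1}(V) = {x86, x88, x89} ∈ τ ✓.
  V = {[x87], [x88=x89]}: π^{-1}(V) = {x87, x88, x89} ∈ τ ✓.
  V = {[x86], [x87], [x88=x89]}: π^{-1}(V) = {x86, x87, x88, x89} ∈ τ ✓.
Open sets in the quotient: τ_Q = {{}, {[x88=x89]}, {[x86], [x88=x89]}, {[x87], [x88=x89]}, {[x86], [x87], [x88=x89]}} (5 elements).


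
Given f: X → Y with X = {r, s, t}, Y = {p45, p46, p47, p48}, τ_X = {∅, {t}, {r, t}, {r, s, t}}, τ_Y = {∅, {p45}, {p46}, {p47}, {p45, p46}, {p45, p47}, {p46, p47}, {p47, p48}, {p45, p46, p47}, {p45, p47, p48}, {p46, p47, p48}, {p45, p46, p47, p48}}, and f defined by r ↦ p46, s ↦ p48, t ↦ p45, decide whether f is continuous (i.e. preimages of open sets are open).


f is NOT continuous.

Compute f^{-1}(U) for each U ∈ τ_Y:
  U = ∅: f^{-1}(U) = ∅ ∈ τ_X ✓.
  U = {p45}: f^{-1}(U) = {t} ∈ τ_X ✓.
  U = {p46}: f^{-1}(U) = {r} ∉ τ_X ✗.
  U = {p47}: f^{-1}(U) = ∅ ∈ τ_X ✓.
  U = {p45, p46}: f^{-1}(U) = {r, t} ∈ τ_X ✓.
  U = {p45, p47}: f^{-1}(U) = {t} ∈ τ_X ✓.
  U = {p46, p47}: f^{-1}(U) = {r} ∉ τ_X ✗.
  U = {p47, p48}: f^{-1}(U) = {s} ∉ τ_X ✗.
  U = {p45, p46, p47}: f^{-1}(U) = {r, t} ∈ τ_X ✓.
  U = {p45, p47, p48}: f^{-1}(U) = {s, t} ∉ τ_X ✗.
  U = {p46, p47, p48}: f^{-1}(U) = {r, s} ∉ τ_X ✗.
  U = {p45, p46, p47, p48}: f^{-1}(U) = {r, s, t} ∈ τ_X ✓.
Found U = {p46} with f^{-1}(U) = {r} not in τ_X. Therefore f is NOT continuous.


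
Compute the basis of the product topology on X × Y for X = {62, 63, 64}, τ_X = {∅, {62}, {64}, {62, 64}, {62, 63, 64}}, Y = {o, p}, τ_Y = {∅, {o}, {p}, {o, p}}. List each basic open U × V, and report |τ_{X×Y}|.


Basis B = {∅ × ∅, {62} × {o}, {62} × {p}, {64} × {o}, {64} × {p}, {62} × {o, p}, {62, 64} × {o}, {62, 64} × {p}, {64} × {o, p}, {62, 63, 64} × {o}, {62, 63, 64} × {p}, {62, 64} × {o, p}, {62, 63, 64} × {o, p}}; |τ_{X×Y}| = 25.

Enumerate products U × V with U ∈ τ_X, V ∈ τ_Y (deduplicated):
  ∅ × ∅ = {} (∅)
  {62} × {o} = {(62,o)}
  {62} × {p} = {(62,p)}
  {64} × {o} = {(64,o)}
  {64} × {p} = {(64,p)}
  {62} × {o, p} = {(62,o), (62,p)}
  {62, 64} × {o} = {(62,o), (64,o)}
  {62, 64} × {p} = {(62,p), (64,p)}
  {64} × {o, p} = {(64,o), (64,p)}
  {62, 63, 64} × {o} = {(62,o), (63,o), (64,o)}
  {62, 63, 64} × {p} = {(62,p), (63,p), (64,p)}
  {62, 64} × {o, p} = {(62,o), (62,p), (64,o), (64,p)}
  {62, 63, 64} × {o, p} = {(62,o), (62,p), (63,o), (63,p), (64,o), (64,p)}
These 13 distinct sets form the basis B.
Close under arbitrary unions to get τ_{X×Y}; counting gives |τ_{X×Y}| = 25.


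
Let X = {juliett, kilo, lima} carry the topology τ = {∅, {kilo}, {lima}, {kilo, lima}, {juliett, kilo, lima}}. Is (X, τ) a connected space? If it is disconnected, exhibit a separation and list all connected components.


(X, τ) is connected.

Find clopen sets (U ∈ τ with X ∖ U ∈ τ):
  U = ∅, X ∖ U = {juliett, kilo, lima} — both open, so U is clopen.
  U = {juliett, kilo, lima}, X ∖ U = ∅ — both open, so U is clopen.
Only trivial clopens (∅ and X) exist, so (X, τ) is connected.
Compute connected components by grouping points that agree on all clopens:
  component: {juliett, kilo, lima}


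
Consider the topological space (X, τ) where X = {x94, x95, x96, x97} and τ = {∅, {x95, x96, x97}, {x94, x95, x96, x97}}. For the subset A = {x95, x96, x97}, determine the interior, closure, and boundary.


int(A) = {x95, x96, x97}, cl(A) = {x94, x95, x96, x97}, ∂A = {x94}.

Closed sets in (X, τ) are complements of opens:
  closed(X, τ) = {∅, {x94}, {x94, x95, x96, x97}}.
int(A) = ⋃ {U ∈ τ : U ⊆ A}. Opens contained in A: ∅, {x95, x96, x97}.
Taking the union of these: int(A) = {x95, x96, x97}.
cl(A) = ⋂ {C closed : A ⊆ C}. Closed sets containing A: {x94, x95, x96, x97}.
Intersecting these: cl(A) = {x94, x95, x96, x97}.
∂A = cl(A) ∖ int(A) = {x94, x95, x96, x97} ∖ {x95, x96, x97} = {x94}.


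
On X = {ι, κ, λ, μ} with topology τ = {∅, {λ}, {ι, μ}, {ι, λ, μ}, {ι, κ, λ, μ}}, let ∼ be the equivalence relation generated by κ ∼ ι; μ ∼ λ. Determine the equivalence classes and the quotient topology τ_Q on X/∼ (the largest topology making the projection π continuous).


X/∼ = {[ι=κ], [λ=μ]}; |τ_Q| = 2.

Equivalence classes: [ι=κ], [λ=μ].
Quotient map π: X → X/∼ sends ι ↦ [ι=κ], κ ↦ [ι=κ], λ ↦ [λ=μ], μ ↦ [λ=μ].
For each subset V ⊆ X/∼, compute π^{-1}(V) ⊆ X and check whether π^{-1}(V) ∈ τ. V is open in τ_Q iff π^{-1}(V) ∈ τ.
  V = {}: π^{-1}(V) = ∅ ∈ τ ✓.
  V = {[ι=κ]}: π^{-1}(V) = {ι, κ} ∉ τ ✗.
  V = {[λ=μ]}: π^{-1}(V) = {λ, μ} ∉ τ ✗.
  V = {[ι=κ], [λ=μ]}: π^{-1}(V) = {ι, κ, λ, μ} ∈ τ ✓.
Open sets in the quotient: τ_Q = {{}, {[ι=κ], [λ=μ]}} (2 elements).


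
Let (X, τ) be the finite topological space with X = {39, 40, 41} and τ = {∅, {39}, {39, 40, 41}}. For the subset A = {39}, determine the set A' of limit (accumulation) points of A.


A' = {40, 41}

For each x ∈ X, list the open sets U ∈ τ with x ∈ U, then check whether U ∩ (A ∖ {x}) ≠ ∅ for every such U.
  x = 39: open {39} ∋ x has {39} ∩ (A ∖ {39}) = ∅, so x is NOT a limit point.
  x = 40: opens ∋ x are {39, 40, 41}; each meets A ∖ {40}, so x IS a limit point.
  x = 41: opens ∋ x are {39, 40, 41}; each meets A ∖ {41}, so x IS a limit point.
Collecting: A' = {40, 41}.


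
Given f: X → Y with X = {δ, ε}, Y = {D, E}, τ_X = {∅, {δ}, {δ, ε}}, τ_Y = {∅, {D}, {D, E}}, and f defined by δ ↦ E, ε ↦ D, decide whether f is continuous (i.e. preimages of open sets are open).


f is NOT continuous.

Compute f^{-1}(U) for each U ∈ τ_Y:
  U = ∅: f^{-1}(U) = ∅ ∈ τ_X ✓.
  U = {D}: f^{-1}(U) = {ε} ∉ τ_X ✗.
  U = {D, E}: f^{-1}(U) = {δ, ε} ∈ τ_X ✓.
Found U = {D} with f^{-1}(U) = {ε} not in τ_X. Therefore f is NOT continuous.


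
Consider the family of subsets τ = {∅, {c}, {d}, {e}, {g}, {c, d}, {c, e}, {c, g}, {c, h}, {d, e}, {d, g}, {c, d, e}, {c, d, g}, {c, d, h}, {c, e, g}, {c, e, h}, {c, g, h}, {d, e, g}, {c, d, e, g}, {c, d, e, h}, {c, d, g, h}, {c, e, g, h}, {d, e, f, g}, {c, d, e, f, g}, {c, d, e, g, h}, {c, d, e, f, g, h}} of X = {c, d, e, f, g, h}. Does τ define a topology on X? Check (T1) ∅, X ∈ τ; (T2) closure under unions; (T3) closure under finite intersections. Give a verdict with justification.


τ is NOT a topology on X.

Axiom (T1): ∅ ∈ τ? Yes; X ∈ τ? Yes.
Axiom (T2/T3): check pairwise unions and intersections of members of τ.
Counterexample for (T2): {e} ∪ {g} = {e, g} ∉ τ. Therefore τ is NOT a topology.


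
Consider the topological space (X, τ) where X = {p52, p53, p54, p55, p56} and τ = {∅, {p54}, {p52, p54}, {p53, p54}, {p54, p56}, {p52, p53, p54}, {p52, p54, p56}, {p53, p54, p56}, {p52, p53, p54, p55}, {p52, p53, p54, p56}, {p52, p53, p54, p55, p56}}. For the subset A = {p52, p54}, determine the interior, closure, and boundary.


int(A) = {p52, p54}, cl(A) = {p52, p53, p54, p55, p56}, ∂A = {p53, p55, p56}.

Closed sets in (X, τ) are complements of opens:
  closed(X, τ) = {∅, {p55}, {p56}, {p52, p55}, {p53, p55}, {p55, p56}, {p52, p53, p55}, {p52, p55, p56}, {p53, p55, p56}, {p52, p53, p55, p56}, {p52, p53, p54, p55, p56}}.
int(A) = ⋃ {U ∈ τ : U ⊆ A}. Opens contained in A: ∅, {p54}, {p52, p54}.
Taking the union of these: int(A) = {p52, p54}.
cl(A) = ⋂ {C closed : A ⊆ C}. Closed sets containing A: {p52, p53, p54, p55, p56}.
Intersecting these: cl(A) = {p52, p53, p54, p55, p56}.
∂A = cl(A) ∖ int(A) = {p52, p53, p54, p55, p56} ∖ {p52, p54} = {p53, p55, p56}.


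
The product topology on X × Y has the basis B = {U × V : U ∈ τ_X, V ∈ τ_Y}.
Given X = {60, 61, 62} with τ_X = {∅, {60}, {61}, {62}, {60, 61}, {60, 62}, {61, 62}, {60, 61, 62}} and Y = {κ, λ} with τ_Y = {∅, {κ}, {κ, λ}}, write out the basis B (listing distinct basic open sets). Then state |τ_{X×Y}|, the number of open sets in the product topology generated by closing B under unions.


Basis B = {∅ × ∅, {60} × {κ}, {61} × {κ}, {62} × {κ}, {60} × {κ, λ}, {60, 61} × {κ}, {60, 62} × {κ}, {61} × {κ, λ}, {61, 62} × {κ}, {62} × {κ, λ}, {60, 61, 62} × {κ}, {60, 61} × {κ, λ}, {60, 62} × {κ, λ}, {61, 62} × {κ, λ}, {60, 61, 62} × {κ, λ}}; |τ_{X×Y}| = 27.

Enumerate products U × V with U ∈ τ_X, V ∈ τ_Y (deduplicated):
  ∅ × ∅ = {} (∅)
  {60} × {κ} = {(60,κ)}
  {61} × {κ} = {(61,κ)}
  {62} × {κ} = {(62,κ)}
  {60} × {κ, λ} = {(60,κ), (60,λ)}
  {60, 61} × {κ} = {(60,κ), (61,κ)}
  {60, 62} × {κ} = {(60,κ), (62,κ)}
  {61} × {κ, λ} = {(61,κ), (61,λ)}
  {61, 62} × {κ} = {(61,κ), (62,κ)}
  {62} × {κ, λ} = {(62,κ), (62,λ)}
  {60, 61, 62} × {κ} = {(60,κ), (61,κ), (62,κ)}
  {60, 61} × {κ, λ} = {(60,κ), (60,λ), (61,κ), (61,λ)}
  {60, 62} × {κ, λ} = {(60,κ), (60,λ), (62,κ), (62,λ)}
  {61, 62} × {κ, λ} = {(61,κ), (61,λ), (62,κ), (62,λ)}
  {60, 61, 62} × {κ, λ} = {(60,κ), (60,λ), (61,κ), (61,λ), (62,κ), (62,λ)}
These 15 distinct sets form the basis B.
Close under arbitrary unions to get τ_{X×Y}; counting gives |τ_{X×Y}| = 27.


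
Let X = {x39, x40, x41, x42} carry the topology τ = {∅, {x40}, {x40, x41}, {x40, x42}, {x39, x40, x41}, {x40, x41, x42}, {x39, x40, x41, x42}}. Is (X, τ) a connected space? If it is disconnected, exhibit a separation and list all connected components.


(X, τ) is connected.

Find clopen sets (U ∈ τ with X ∖ U ∈ τ):
  U = ∅, X ∖ U = {x39, x40, x41, x42} — both open, so U is clopen.
  U = {x39, x40, x41, x42}, X ∖ U = ∅ — both open, so U is clopen.
Only trivial clopens (∅ and X) exist, so (X, τ) is connected.
Compute connected components by grouping points that agree on all clopens:
  component: {x39, x40, x41, x42}


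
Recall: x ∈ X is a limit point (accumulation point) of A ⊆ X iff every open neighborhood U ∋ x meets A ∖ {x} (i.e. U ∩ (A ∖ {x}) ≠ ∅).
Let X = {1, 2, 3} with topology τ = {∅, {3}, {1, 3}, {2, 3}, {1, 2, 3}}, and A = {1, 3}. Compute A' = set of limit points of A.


A' = {1, 2}

For each x ∈ X, list the open sets U ∈ τ with x ∈ U, then check whether U ∩ (A ∖ {x}) ≠ ∅ for every such U.
  x = 1: opens ∋ x are {1, 3}, {1, 2, 3}; each meets A ∖ {1}, so x IS a limit point.
  x = 2: opens ∋ x are {2, 3}, {1, 2, 3}; each meets A ∖ {2}, so x IS a limit point.
  x = 3: open {3} ∋ x has {3} ∩ (A ∖ {3}) = ∅, so x is NOT a limit point.
Collecting: A' = {1, 2}.


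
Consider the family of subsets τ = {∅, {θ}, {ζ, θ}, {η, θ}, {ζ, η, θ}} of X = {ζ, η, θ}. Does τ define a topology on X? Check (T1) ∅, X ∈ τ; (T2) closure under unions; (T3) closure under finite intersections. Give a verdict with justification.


τ IS a topology on X.

Axiom (T1): ∅ ∈ τ? Yes; X ∈ τ? Yes.
Axiom (T2/T3): check pairwise unions and intersections of members of τ.
All pairwise intersections and unions checked — each lies in τ. Therefore τ satisfies (T1), (T2), (T3): it IS a topology on X.


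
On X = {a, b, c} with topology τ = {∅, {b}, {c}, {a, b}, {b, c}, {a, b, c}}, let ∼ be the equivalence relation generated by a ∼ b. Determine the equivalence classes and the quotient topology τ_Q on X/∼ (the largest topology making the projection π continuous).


X/∼ = {[a=b], [c]}; |τ_Q| = 4.

Equivalence classes: [a=b], [c].
Quotient map π: X → X/∼ sends a ↦ [a=b], b ↦ [a=b], c ↦ [c].
For each subset V ⊆ X/∼, compute π^{-1}(V) ⊆ X and check whether π^{-1}(V) ∈ τ. V is open in τ_Q iff π^{-1}(V) ∈ τ.
  V = {}: π^{-1}(V) = ∅ ∈ τ ✓.
  V = {[a=b]}: π^{-1}(V) = {a, b} ∈ τ ✓.
  V = {[c]}: π^{-1}(V) = {c} ∈ τ ✓.
  V = {[a=b], [c]}: π^{-1}(V) = {a, b, c} ∈ τ ✓.
Open sets in the quotient: τ_Q = {{}, {[a=b]}, {[c]}, {[a=b], [c]}} (4 elements).


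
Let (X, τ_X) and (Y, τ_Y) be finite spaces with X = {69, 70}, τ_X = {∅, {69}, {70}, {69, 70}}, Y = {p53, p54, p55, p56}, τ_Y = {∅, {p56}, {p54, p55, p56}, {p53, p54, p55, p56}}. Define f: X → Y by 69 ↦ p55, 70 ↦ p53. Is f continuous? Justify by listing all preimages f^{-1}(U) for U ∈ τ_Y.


f IS continuous.

Compute f^{-1}(U) for each U ∈ τ_Y:
  U = ∅: f^{-1}(U) = ∅ ∈ τ_X ✓.
  U = {p56}: f^{-1}(U) = ∅ ∈ τ_X ✓.
  U = {p54, p55, p56}: f^{-1}(U) = {69} ∈ τ_X ✓.
  U = {p53, p54, p55, p56}: f^{-1}(U) = {69, 70} ∈ τ_X ✓.
Every preimage lies in τ_X, so f IS continuous.


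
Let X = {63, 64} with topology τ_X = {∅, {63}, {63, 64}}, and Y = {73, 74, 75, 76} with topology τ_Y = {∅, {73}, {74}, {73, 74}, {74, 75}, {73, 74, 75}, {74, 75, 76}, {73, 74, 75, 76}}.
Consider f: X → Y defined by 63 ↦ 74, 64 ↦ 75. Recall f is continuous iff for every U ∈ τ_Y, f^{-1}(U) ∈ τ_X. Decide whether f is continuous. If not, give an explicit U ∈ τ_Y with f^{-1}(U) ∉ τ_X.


f IS continuous.

Compute f^{-1}(U) for each U ∈ τ_Y:
  U = ∅: f^{-1}(U) = ∅ ∈ τ_X ✓.
  U = {73}: f^{-1}(U) = ∅ ∈ τ_X ✓.
  U = {74}: f^{-1}(U) = {63} ∈ τ_X ✓.
  U = {73, 74}: f^{-1}(U) = {63} ∈ τ_X ✓.
  U = {74, 75}: f^{-1}(U) = {63, 64} ∈ τ_X ✓.
  U = {73, 74, 75}: f^{-1}(U) = {63, 64} ∈ τ_X ✓.
  U = {74, 75, 76}: f^{-1}(U) = {63, 64} ∈ τ_X ✓.
  U = {73, 74, 75, 76}: f^{-1}(U) = {63, 64} ∈ τ_X ✓.
Every preimage lies in τ_X, so f IS continuous.


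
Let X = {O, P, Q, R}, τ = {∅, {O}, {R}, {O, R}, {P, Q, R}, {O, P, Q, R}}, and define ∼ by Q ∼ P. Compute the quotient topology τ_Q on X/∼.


X/∼ = {[O], [P=Q], [R]}; |τ_Q| = 6.

Equivalence classes: [O], [P=Q], [R].
Quotient map π: X → X/∼ sends O ↦ [O], P ↦ [P=Q], Q ↦ [P=Q], R ↦ [R].
For each subset V ⊆ X/∼, compute π^{-1}(V) ⊆ X and check whether π^{-1}(V) ∈ τ. V is open in τ_Q iff π^{-1}(V) ∈ τ.
  V = {}: π^{-1}(V) = ∅ ∈ τ ✓.
  V = {[O]}: π^{-1}(V) = {O} ∈ τ ✓.
  V = {[P=Q]}: π^{-1}(V) = {P, Q} ∉ τ ✗.
  V = {[O], [P=Q]}: π^{-1}(V) = {O, P, Q} ∉ τ ✗.
  V = {[R]}: π^{-1}(V) = {R} ∈ τ ✓.
  V = {[O], [R]}: π^{-1}(V) = {O, R} ∈ τ ✓.
  V = {[P=Q], [R]}: π^{-1}(V) = {P, Q, R} ∈ τ ✓.
  V = {[O], [P=Q], [R]}: π^{-1}(V) = {O, P, Q, R} ∈ τ ✓.
Open sets in the quotient: τ_Q = {{}, {[O]}, {[R]}, {[O], [R]}, {[P=Q], [R]}, {[O], [P=Q], [R]}} (6 elements).


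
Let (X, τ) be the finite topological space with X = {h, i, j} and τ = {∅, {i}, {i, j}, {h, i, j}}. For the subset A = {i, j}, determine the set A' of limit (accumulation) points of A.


A' = {h, j}

For each x ∈ X, list the open sets U ∈ τ with x ∈ U, then check whether U ∩ (A ∖ {x}) ≠ ∅ for every such U.
  x = h: opens ∋ x are {h, i, j}; each meets A ∖ {h}, so x IS a limit point.
  x = i: open {i} ∋ x has {i} ∩ (A ∖ {i}) = ∅, so x is NOT a limit point.
  x = j: opens ∋ x are {i, j}, {h, i, j}; each meets A ∖ {j}, so x IS a limit point.
Collecting: A' = {h, j}.


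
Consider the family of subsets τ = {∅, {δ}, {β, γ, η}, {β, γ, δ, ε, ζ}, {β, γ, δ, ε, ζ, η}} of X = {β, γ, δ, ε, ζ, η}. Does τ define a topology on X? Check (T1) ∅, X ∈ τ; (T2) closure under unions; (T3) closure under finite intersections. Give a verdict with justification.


τ is NOT a topology on X.

Axiom (T1): ∅ ∈ τ? Yes; X ∈ τ? Yes.
Axiom (T2/T3): check pairwise unions and intersections of members of τ.
Counterexample for (T2): {δ} ∪ {β, γ, η} = {β, γ, δ, η} ∉ τ. Therefore τ is NOT a topology.


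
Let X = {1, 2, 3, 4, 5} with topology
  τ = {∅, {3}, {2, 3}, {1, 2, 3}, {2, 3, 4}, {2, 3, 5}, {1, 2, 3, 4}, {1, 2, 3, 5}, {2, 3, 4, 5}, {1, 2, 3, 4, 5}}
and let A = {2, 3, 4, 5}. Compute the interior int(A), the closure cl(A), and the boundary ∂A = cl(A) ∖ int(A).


int(A) = {2, 3, 4, 5}, cl(A) = {1, 2, 3, 4, 5}, ∂A = {1}.

Closed sets in (X, τ) are complements of opens:
  closed(X, τ) = {∅, {1}, {4}, {5}, {1, 4}, {1, 5}, {4, 5}, {1, 4, 5}, {1, 2, 4, 5}, {1, 2, 3, 4, 5}}.
int(A) = ⋃ {U ∈ τ : U ⊆ A}. Opens contained in A: ∅, {3}, {2, 3}, {2, 3, 4}, {2, 3, 5}, {2, 3, 4, 5}.
Taking the union of these: int(A) = {2, 3, 4, 5}.
cl(A) = ⋂ {C closed : A ⊆ C}. Closed sets containing A: {1, 2, 3, 4, 5}.
Intersecting these: cl(A) = {1, 2, 3, 4, 5}.
∂A = cl(A) ∖ int(A) = {1, 2, 3, 4, 5} ∖ {2, 3, 4, 5} = {1}.


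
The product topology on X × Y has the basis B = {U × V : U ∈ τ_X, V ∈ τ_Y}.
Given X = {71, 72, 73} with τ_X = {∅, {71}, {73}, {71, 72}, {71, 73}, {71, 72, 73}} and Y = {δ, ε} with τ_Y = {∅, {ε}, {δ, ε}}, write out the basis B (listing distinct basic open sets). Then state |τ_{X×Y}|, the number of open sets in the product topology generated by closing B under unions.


Basis B = {∅ × ∅, {71} × {ε}, {73} × {ε}, {71} × {δ, ε}, {71, 72} × {ε}, {71, 73} × {ε}, {73} × {δ, ε}, {71, 72, 73} × {ε}, {71, 72} × {δ, ε}, {71, 73} × {δ, ε}, {71, 72, 73} × {δ, ε}}; |τ_{X×Y}| = 18.

Enumerate products U × V with U ∈ τ_X, V ∈ τ_Y (deduplicated):
  ∅ × ∅ = {} (∅)
  {71} × {ε} = {(71,ε)}
  {73} × {ε} = {(73,ε)}
  {71} × {δ, ε} = {(71,δ), (71,ε)}
  {71, 72} × {ε} = {(71,ε), (72,ε)}
  {71, 73} × {ε} = {(71,ε), (73,ε)}
  {73} × {δ, ε} = {(73,δ), (73,ε)}
  {71, 72, 73} × {ε} = {(71,ε), (72,ε), (73,ε)}
  {71, 72} × {δ, ε} = {(71,δ), (71,ε), (72,δ), (72,ε)}
  {71, 73} × {δ, ε} = {(71,δ), (71,ε), (73,δ), (73,ε)}
  {71, 72, 73} × {δ, ε} = {(71,δ), (71,ε), (72,δ), (72,ε), (73,δ), (73,ε)}
These 11 distinct sets form the basis B.
Close under arbitrary unions to get τ_{X×Y}; counting gives |τ_{X×Y}| = 18.


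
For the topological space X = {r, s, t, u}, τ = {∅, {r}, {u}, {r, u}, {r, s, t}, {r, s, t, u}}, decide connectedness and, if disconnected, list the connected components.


(X, τ) is disconnected; components = [{u}, {r, s, t}].

Find clopen sets (U ∈ τ with X ∖ U ∈ τ):
  U = ∅, X ∖ U = {r, s, t, u} — both open, so U is clopen.
  U = {u}, X ∖ U = {r, s, t} — both open, so U is clopen.
  U = {r, s, t}, X ∖ U = {u} — both open, so U is clopen.
  U = {r, s, t, u}, X ∖ U = ∅ — both open, so U is clopen.
Nontrivial clopen(s) exist: e.g. {u}. So (X, τ) is disconnected.
Compute connected components by grouping points that agree on all clopens:
  component: {u}
  component: {r, s, t}
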